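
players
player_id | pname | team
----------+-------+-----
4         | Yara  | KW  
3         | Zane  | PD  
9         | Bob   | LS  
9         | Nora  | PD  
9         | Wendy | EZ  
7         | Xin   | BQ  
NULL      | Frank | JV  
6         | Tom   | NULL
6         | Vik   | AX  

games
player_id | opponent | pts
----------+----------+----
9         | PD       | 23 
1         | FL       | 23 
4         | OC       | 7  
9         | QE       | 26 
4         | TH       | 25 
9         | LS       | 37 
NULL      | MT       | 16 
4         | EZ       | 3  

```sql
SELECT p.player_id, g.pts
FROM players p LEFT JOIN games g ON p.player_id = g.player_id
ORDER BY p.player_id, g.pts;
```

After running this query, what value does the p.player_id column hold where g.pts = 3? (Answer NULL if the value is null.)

LEFT JOIN keeps every row from `players`; unmatched rows get NULL for `games`'s columns.
Matching on p.player_id = g.player_id. A NULL in a compared column never satisfies the condition.
Matched pairs: 12; unmatched p rows kept: 5.

4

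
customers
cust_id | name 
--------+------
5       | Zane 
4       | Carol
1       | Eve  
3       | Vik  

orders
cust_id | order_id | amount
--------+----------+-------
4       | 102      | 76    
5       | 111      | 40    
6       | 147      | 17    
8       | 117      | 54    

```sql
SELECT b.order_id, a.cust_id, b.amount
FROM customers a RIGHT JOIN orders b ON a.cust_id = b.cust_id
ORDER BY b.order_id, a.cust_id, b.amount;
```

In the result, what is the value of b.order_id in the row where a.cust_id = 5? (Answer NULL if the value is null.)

111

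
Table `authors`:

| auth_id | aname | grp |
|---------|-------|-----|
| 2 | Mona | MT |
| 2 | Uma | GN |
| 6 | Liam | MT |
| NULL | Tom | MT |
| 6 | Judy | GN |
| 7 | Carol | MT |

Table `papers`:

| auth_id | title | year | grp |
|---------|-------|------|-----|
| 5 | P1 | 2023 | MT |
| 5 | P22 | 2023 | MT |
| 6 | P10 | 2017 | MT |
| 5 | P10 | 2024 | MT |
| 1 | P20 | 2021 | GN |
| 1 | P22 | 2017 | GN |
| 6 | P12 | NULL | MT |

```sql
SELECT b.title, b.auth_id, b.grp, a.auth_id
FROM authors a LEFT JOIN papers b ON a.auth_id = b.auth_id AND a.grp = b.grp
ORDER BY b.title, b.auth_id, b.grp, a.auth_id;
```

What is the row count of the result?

7

LEFT JOIN keeps every row from `authors`; unmatched rows get NULL for `papers`'s columns.
Matching on a.auth_id = b.auth_id AND a.grp = b.grp. A NULL in a compared column never satisfies the condition.
- a row (auth_id=2, grp=MT): no match → kept, b columns NULL.
- a row (auth_id=2, grp=GN): no match → kept, b columns NULL.
- a row (auth_id=6, grp=MT): matches 2 b row(s) → 2 output row(s).
- a row (auth_id=NULL, grp=MT): no match → kept, b columns NULL.
- a row (auth_id=6, grp=GN): no match → kept, b columns NULL.
- a row (auth_id=7, grp=MT): no match → kept, b columns NULL.
Total: 2 matched + 5 padded = 7 rows.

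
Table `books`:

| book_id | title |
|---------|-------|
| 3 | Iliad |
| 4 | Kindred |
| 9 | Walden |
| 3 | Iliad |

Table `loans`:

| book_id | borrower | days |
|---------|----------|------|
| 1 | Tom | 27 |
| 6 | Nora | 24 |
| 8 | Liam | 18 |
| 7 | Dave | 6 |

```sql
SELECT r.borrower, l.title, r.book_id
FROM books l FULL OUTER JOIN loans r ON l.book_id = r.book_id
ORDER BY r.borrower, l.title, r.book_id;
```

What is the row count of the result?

FULL OUTER JOIN keeps every row from both sides; unmatched rows get NULL for the other side's columns.
Matching on l.book_id = r.book_id.
- book_id=3: no r row matches, row kept with r columns NULL.
- book_id=4: no r row matches, row kept with r columns NULL.
- book_id=9: no r row matches, row kept with r columns NULL.
- book_id=3: no r row matches, row kept with r columns NULL.
- plus 4 unmatched r row(s), each kept with NULL l columns.
Total: 0 matched + 8 padded = 8 rows.

8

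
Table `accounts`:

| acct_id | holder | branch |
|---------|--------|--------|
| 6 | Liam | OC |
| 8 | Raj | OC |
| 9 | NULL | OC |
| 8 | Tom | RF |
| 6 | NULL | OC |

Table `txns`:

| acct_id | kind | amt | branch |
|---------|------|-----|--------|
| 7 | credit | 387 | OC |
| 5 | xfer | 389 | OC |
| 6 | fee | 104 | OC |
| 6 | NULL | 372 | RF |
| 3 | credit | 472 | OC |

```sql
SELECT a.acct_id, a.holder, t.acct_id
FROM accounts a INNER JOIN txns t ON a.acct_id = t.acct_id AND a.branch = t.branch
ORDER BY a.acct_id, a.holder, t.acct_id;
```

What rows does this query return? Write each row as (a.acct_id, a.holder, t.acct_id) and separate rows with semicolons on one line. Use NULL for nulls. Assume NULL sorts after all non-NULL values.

(6, Liam, 6); (6, NULL, 6)

INNER JOIN keeps only pairs where the ON condition holds.
Matching on a.acct_id = t.acct_id AND a.branch = t.branch.
- acct_id=6, branch=OC: 1 matching t row(s), so 1 row(s) emitted.
- acct_id=8, branch=OC: no matching t row, dropped.
- acct_id=9, branch=OC: no matching t row, dropped.
- acct_id=8, branch=RF: no matching t row, dropped.
- acct_id=6, branch=OC: 1 matching t row(s), so 1 row(s) emitted.
After projecting and ordering:
a.acct_id | a.holder | t.acct_id
6 | Liam | 6
6 | NULL | 6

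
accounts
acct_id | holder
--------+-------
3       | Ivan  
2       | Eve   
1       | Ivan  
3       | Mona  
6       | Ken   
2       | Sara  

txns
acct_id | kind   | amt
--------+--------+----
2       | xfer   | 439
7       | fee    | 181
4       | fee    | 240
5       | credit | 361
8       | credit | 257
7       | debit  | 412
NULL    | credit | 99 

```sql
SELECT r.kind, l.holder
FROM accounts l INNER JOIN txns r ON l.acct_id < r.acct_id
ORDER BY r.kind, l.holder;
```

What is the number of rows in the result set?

INNER JOIN keeps only pairs where the ON condition holds.
Matching on l.acct_id < r.acct_id. A NULL in a compared column never satisfies the condition.
- acct_id=3: 5 matching r row(s), so 5 row(s) emitted.
- acct_id=2: 5 matching r row(s), so 5 row(s) emitted.
- acct_id=1: 6 matching r row(s), so 6 row(s) emitted.
- acct_id=3: 5 matching r row(s), so 5 row(s) emitted.
- acct_id=6: 3 matching r row(s), so 3 row(s) emitted.
- acct_id=2: 5 matching r row(s), so 5 row(s) emitted.
Total: 29 rows.

29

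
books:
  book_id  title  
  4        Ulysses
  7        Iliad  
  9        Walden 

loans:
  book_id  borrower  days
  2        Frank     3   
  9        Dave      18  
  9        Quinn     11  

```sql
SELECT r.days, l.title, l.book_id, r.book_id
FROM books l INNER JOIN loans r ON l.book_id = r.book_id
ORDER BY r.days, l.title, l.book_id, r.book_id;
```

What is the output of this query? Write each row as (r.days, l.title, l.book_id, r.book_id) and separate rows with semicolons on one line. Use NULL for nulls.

INNER JOIN keeps only pairs where the ON condition holds.
Matching on l.book_id = r.book_id.
Matched pairs: 2.

(11, Walden, 9, 9); (18, Walden, 9, 9)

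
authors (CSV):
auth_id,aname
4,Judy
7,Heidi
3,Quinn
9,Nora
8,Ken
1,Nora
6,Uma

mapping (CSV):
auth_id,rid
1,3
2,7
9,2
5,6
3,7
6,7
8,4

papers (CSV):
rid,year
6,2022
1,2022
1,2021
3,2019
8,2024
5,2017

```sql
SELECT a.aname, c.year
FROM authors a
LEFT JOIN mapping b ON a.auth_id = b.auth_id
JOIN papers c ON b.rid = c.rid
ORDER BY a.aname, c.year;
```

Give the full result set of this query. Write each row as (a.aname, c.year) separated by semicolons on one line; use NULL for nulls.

Step 1 — a LEFT JOIN b on auth_id → 7 row(s).
Then INNER JOIN `papers c` on rid: keep only rows whose b.rid appears in c.

(Nora, 2019)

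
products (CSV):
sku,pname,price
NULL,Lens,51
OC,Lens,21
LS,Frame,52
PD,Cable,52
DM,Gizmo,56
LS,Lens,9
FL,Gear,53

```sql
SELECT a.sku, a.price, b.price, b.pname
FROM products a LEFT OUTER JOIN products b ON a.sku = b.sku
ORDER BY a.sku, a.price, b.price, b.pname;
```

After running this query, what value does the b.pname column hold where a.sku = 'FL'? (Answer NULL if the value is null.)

Gear

LEFT JOIN keeps every row from `products a`; unmatched rows get NULL for `products b`'s columns.
Matching on a.sku = b.sku. A NULL in a compared column never satisfies the condition.
Matched pairs: 8; unmatched a rows kept: 1.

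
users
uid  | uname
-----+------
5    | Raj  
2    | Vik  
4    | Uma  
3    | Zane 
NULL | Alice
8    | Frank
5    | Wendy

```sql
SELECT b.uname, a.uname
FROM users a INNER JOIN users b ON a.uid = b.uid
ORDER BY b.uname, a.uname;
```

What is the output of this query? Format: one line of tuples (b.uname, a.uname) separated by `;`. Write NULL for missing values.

(Frank, Frank); (Raj, Raj); (Raj, Wendy); (Uma, Uma); (Vik, Vik); (Wendy, Raj); (Wendy, Wendy); (Zane, Zane)

INNER JOIN keeps only pairs where the ON condition holds.
Matching on a.uid = b.uid. A NULL in a compared column never satisfies the condition.
- uid=5: 2 matching b row(s), so 2 row(s) emitted.
- uid=2: 1 matching b row(s), so 1 row(s) emitted.
- uid=4: 1 matching b row(s), so 1 row(s) emitted.
- uid=3: 1 matching b row(s), so 1 row(s) emitted.
- uid=NULL: no matching b row, dropped.
- uid=8: 1 matching b row(s), so 1 row(s) emitted.
- uid=5: 2 matching b row(s), so 2 row(s) emitted.
After projecting and ordering:
b.uname | a.uname
Frank | Frank
Raj | Raj
Raj | Wendy
Uma | Uma
Vik | Vik
Wendy | Raj
Wendy | Wendy
Zane | Zane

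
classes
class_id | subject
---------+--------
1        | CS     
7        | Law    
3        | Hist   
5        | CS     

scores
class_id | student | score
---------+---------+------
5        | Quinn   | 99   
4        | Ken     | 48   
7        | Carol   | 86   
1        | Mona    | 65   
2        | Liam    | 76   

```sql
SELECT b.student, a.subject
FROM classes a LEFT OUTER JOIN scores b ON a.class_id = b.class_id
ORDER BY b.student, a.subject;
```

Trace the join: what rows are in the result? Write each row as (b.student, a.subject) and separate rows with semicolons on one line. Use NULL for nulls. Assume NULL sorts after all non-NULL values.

LEFT JOIN keeps every row from `classes`; unmatched rows get NULL for `scores`'s columns.
Matching on a.class_id = b.class_id.
- a row (class_id=1): matches 1 b row(s) → 1 output row(s).
- a row (class_id=7): matches 1 b row(s) → 1 output row(s).
- a row (class_id=3): no match → kept, b columns NULL.
- a row (class_id=5): matches 1 b row(s) → 1 output row(s).
After projecting and ordering:
b.student | a.subject
Carol | Law
Mona | CS
Quinn | CS
NULL | Hist

(Carol, Law); (Mona, CS); (Quinn, CS); (NULL, Hist)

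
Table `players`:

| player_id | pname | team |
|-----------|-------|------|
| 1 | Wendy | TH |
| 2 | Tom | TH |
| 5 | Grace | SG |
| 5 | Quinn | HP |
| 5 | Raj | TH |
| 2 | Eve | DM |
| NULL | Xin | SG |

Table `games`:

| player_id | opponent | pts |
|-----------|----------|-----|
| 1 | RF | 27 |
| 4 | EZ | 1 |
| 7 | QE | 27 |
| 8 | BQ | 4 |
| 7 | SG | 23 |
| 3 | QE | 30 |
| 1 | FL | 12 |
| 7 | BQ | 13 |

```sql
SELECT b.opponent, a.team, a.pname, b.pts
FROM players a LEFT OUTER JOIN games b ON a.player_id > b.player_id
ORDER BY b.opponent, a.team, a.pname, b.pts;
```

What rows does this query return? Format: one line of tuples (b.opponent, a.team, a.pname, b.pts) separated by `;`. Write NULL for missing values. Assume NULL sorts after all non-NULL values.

LEFT JOIN keeps every row from `players`; unmatched rows get NULL for `games`'s columns.
Matching on a.player_id > b.player_id. A NULL in a compared column never satisfies the condition.
- a (player_id=1) has no partner → padded with NULL.
- a (player_id=2) pairs with 2 row(s) of b.
- a (player_id=5) pairs with 4 row(s) of b.
- a (player_id=5) pairs with 4 row(s) of b.
- a (player_id=5) pairs with 4 row(s) of b.
- a (player_id=2) pairs with 2 row(s) of b.
- a (player_id=NULL) has no partner → padded with NULL.

(EZ, HP, Quinn, 1); (EZ, SG, Grace, 1); (EZ, TH, Raj, 1); (FL, DM, Eve, 12); (FL, HP, Quinn, 12); (FL, SG, Grace, 12); (FL, TH, Raj, 12); (FL, TH, Tom, 12); (QE, HP, Quinn, 30); (QE, SG, Grace, 30); (QE, TH, Raj, 30); (RF, DM, Eve, 27); (RF, HP, Quinn, 27); (RF, SG, Grace, 27); (RF, TH, Raj, 27); (RF, TH, Tom, 27); (NULL, SG, Xin, NULL); (NULL, TH, Wendy, NULL)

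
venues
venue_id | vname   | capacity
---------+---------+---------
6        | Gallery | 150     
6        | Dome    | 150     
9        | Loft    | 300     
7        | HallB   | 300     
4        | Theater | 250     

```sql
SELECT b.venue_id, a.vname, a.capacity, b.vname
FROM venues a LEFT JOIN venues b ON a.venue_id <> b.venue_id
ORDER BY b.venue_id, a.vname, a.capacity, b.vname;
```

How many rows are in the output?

LEFT JOIN keeps every row from `venues a`; unmatched rows get NULL for `venues b`'s columns.
Matching on a.venue_id <> b.venue_id.
- a[0] venue_id=6 → 3 match(es) in b → 3 row(s).
- a[1] venue_id=6 → 3 match(es) in b → 3 row(s).
- a[2] venue_id=9 → 4 match(es) in b → 4 row(s).
- a[3] venue_id=7 → 4 match(es) in b → 4 row(s).
- a[4] venue_id=4 → 4 match(es) in b → 4 row(s).
Total: 18 rows.

18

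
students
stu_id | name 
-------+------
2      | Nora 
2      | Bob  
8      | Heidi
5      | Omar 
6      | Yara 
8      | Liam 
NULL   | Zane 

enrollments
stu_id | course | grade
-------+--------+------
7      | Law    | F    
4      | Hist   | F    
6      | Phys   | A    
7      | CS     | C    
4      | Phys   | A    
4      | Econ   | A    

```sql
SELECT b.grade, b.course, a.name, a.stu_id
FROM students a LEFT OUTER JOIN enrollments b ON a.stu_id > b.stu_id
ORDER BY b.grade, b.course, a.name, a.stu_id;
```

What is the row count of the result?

LEFT JOIN keeps every row from `students`; unmatched rows get NULL for `enrollments`'s columns.
Matching on a.stu_id > b.stu_id. A NULL in a compared column never satisfies the condition.
- a[0] stu_id=2 → no match; kept with NULLs on the b side.
- a[1] stu_id=2 → no match; kept with NULLs on the b side.
- a[2] stu_id=8 → 6 match(es) in b → 6 row(s).
- a[3] stu_id=5 → 3 match(es) in b → 3 row(s).
- a[4] stu_id=6 → 3 match(es) in b → 3 row(s).
- a[5] stu_id=8 → 6 match(es) in b → 6 row(s).
- a[6] stu_id=NULL → no match; kept with NULLs on the b side.
Total: 18 matched + 3 padded = 21 rows.

21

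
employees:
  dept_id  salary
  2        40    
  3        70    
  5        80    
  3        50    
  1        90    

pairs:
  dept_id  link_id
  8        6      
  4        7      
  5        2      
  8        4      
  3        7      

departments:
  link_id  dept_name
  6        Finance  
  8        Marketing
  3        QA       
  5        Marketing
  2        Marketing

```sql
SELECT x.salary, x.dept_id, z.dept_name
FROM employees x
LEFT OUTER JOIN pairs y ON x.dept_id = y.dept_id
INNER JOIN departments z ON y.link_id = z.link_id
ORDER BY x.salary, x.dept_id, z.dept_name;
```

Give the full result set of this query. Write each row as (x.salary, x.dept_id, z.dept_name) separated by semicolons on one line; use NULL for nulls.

(80, 5, Marketing)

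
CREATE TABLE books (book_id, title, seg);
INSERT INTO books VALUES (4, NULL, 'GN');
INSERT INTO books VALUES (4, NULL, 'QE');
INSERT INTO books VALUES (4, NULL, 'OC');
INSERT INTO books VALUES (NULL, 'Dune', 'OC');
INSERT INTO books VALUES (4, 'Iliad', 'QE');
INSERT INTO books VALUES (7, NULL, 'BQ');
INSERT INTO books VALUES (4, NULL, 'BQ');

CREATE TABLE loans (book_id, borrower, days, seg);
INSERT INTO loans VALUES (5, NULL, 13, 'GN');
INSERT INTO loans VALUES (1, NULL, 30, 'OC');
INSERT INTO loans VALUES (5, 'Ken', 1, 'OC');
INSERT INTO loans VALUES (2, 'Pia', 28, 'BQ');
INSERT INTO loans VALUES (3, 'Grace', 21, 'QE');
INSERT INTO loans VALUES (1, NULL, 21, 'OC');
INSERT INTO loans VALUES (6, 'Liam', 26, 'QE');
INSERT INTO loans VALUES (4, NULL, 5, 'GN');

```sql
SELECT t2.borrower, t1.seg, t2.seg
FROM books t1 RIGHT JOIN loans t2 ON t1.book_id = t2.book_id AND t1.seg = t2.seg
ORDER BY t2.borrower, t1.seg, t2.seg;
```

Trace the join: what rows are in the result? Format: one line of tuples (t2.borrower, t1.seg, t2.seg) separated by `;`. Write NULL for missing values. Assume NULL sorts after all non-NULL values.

(Grace, NULL, QE); (Ken, NULL, OC); (Liam, NULL, QE); (Pia, NULL, BQ); (NULL, GN, GN); (NULL, NULL, GN); (NULL, NULL, OC); (NULL, NULL, OC)

RIGHT JOIN keeps every row from `loans`; unmatched rows get NULL for `books`'s columns.
Matching on t1.book_id = t2.book_id AND t1.seg = t2.seg. A NULL in a compared column never satisfies the condition.
- book_id=4, seg=GN: 1 matching t2 row(s), so 1 row(s) emitted.
- book_id=4, seg=QE: no matching t2 row.
- book_id=4, seg=OC: no matching t2 row.
- book_id=NULL, seg=OC: no matching t2 row.
- book_id=4, seg=QE: no matching t2 row.
- book_id=7, seg=BQ: no matching t2 row.
- book_id=4, seg=BQ: no matching t2 row.
- 7 t2 row(s) had no t1 match → kept, t1 columns NULL.
After projecting and ordering:
t2.borrower | t1.seg | t2.seg
Grace | NULL | QE
Ken | NULL | OC
Liam | NULL | QE
Pia | NULL | BQ
NULL | GN | GN
NULL | NULL | GN
NULL | NULL | OC
NULL | NULL | OC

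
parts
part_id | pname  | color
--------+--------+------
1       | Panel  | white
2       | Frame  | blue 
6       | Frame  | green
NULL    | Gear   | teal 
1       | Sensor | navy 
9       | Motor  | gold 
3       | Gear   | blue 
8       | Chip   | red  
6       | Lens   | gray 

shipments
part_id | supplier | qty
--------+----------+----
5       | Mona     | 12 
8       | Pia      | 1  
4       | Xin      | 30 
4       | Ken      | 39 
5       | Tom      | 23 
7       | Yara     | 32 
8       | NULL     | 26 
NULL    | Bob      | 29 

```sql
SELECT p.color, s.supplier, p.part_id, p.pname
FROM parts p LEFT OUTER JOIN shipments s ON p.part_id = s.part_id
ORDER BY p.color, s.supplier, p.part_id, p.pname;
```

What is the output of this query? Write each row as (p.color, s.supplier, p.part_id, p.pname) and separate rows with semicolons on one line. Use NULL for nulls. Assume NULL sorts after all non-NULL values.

(blue, NULL, 2, Frame); (blue, NULL, 3, Gear); (gold, NULL, 9, Motor); (gray, NULL, 6, Lens); (green, NULL, 6, Frame); (navy, NULL, 1, Sensor); (red, Pia, 8, Chip); (red, NULL, 8, Chip); (teal, NULL, NULL, Gear); (white, NULL, 1, Panel)

LEFT JOIN keeps every row from `parts`; unmatched rows get NULL for `shipments`'s columns.
Matching on p.part_id = s.part_id. A NULL in a compared column never satisfies the condition.
- p[0] part_id=1 → no match; kept with NULLs on the s side.
- p[1] part_id=2 → no match; kept with NULLs on the s side.
- p[2] part_id=6 → no match; kept with NULLs on the s side.
- p[3] part_id=NULL → no match; kept with NULLs on the s side.
- p[4] part_id=1 → no match; kept with NULLs on the s side.
- p[5] part_id=9 → no match; kept with NULLs on the s side.
- p[6] part_id=3 → no match; kept with NULLs on the s side.
- p[7] part_id=8 → 2 match(es) in s → 2 row(s).
- p[8] part_id=6 → no match; kept with NULLs on the s side.
After projecting and ordering:
p.color | s.supplier | p.part_id | p.pname
blue | NULL | 2 | Frame
blue | NULL | 3 | Gear
gold | NULL | 9 | Motor
gray | NULL | 6 | Lens
green | NULL | 6 | Frame
navy | NULL | 1 | Sensor
red | Pia | 8 | Chip
red | NULL | 8 | Chip
teal | NULL | NULL | Gear
white | NULL | 1 | Panel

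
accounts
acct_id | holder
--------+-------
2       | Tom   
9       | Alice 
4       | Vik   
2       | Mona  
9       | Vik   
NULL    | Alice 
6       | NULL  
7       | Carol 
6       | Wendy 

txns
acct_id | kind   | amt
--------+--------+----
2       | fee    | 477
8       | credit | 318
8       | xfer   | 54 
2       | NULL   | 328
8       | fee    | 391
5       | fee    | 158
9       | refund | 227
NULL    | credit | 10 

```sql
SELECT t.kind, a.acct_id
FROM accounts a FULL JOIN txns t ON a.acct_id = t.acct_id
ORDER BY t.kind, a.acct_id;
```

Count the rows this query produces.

16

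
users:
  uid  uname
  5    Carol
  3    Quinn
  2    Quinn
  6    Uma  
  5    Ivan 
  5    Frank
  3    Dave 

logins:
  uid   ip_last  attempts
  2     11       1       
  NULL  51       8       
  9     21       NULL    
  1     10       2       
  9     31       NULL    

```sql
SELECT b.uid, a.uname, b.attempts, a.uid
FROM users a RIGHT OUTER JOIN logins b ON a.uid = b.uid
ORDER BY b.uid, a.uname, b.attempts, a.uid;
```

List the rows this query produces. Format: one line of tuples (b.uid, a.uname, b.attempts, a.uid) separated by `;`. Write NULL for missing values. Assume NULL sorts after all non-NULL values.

(1, NULL, 2, NULL); (2, Quinn, 1, 2); (9, NULL, NULL, NULL); (9, NULL, NULL, NULL); (NULL, NULL, 8, NULL)

RIGHT JOIN keeps every row from `logins`; unmatched rows get NULL for `users`'s columns.
Matching on a.uid = b.uid. A NULL in a compared column never satisfies the condition.
- uid=5: no matching b row.
- uid=3: no matching b row.
- uid=2: 1 matching b row(s), so 1 row(s) emitted.
- uid=6: no matching b row.
- uid=5: no matching b row.
- uid=5: no matching b row.
- uid=3: no matching b row.
- 4 b row(s) had no a match → kept, a columns NULL.
After projecting and ordering:
b.uid | a.uname | b.attempts | a.uid
1 | NULL | 2 | NULL
2 | Quinn | 1 | 2
9 | NULL | NULL | NULL
9 | NULL | NULL | NULL
NULL | NULL | 8 | NULL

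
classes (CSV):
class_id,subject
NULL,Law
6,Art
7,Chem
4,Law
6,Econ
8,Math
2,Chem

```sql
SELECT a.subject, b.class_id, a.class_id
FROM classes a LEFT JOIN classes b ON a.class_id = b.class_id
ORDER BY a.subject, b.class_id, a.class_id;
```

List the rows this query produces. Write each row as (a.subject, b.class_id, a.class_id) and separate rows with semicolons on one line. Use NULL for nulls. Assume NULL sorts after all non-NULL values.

(Art, 6, 6); (Art, 6, 6); (Chem, 2, 2); (Chem, 7, 7); (Econ, 6, 6); (Econ, 6, 6); (Law, 4, 4); (Law, NULL, NULL); (Math, 8, 8)

LEFT JOIN keeps every row from `classes a`; unmatched rows get NULL for `classes b`'s columns.
Matching on a.class_id = b.class_id. A NULL in a compared column never satisfies the condition.
- a row (class_id=NULL): no match → kept, b columns NULL.
- a row (class_id=6): matches 2 b row(s) → 2 output row(s).
- a row (class_id=7): matches 1 b row(s) → 1 output row(s).
- a row (class_id=4): matches 1 b row(s) → 1 output row(s).
- a row (class_id=6): matches 2 b row(s) → 2 output row(s).
- a row (class_id=8): matches 1 b row(s) → 1 output row(s).
- a row (class_id=2): matches 1 b row(s) → 1 output row(s).
After projecting and ordering:
a.subject | b.class_id | a.class_id
Art | 6 | 6
Art | 6 | 6
Chem | 2 | 2
Chem | 7 | 7
Econ | 6 | 6
Econ | 6 | 6
Law | 4 | 4
Law | NULL | NULL
Math | 8 | 8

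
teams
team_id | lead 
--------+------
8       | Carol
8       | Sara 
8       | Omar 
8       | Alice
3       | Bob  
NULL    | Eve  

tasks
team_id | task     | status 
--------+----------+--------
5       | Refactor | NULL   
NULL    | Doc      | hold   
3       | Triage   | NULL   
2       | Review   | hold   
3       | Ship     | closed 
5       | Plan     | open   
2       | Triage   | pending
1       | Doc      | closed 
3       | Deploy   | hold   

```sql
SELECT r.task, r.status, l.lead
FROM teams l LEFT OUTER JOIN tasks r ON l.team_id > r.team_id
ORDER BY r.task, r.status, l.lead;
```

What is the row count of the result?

36

LEFT JOIN keeps every row from `teams`; unmatched rows get NULL for `tasks`'s columns.
Matching on l.team_id > r.team_id. A NULL in a compared column never satisfies the condition.
Matched pairs: 35; unmatched l rows kept: 1.
Total: 35 matched + 1 padded = 36 rows.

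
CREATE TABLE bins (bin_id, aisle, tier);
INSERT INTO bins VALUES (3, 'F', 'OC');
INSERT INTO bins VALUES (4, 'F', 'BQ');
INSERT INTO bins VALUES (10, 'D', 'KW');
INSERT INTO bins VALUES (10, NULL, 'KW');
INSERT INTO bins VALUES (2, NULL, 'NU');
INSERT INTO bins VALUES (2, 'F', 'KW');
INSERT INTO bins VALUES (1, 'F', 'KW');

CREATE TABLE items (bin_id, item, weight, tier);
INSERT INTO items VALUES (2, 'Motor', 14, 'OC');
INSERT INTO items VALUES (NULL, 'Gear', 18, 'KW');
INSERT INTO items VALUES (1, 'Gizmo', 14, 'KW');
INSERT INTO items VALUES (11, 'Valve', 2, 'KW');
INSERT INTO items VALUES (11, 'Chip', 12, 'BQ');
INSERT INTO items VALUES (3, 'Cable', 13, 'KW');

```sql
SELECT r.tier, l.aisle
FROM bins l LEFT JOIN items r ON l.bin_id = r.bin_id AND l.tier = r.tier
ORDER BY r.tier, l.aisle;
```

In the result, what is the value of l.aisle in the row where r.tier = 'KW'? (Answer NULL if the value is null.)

F

LEFT JOIN keeps every row from `bins`; unmatched rows get NULL for `items`'s columns.
Matching on l.bin_id = r.bin_id AND l.tier = r.tier. A NULL in a compared column never satisfies the condition.
- l row (bin_id=3, tier=OC): no match → kept, r columns NULL.
- l row (bin_id=4, tier=BQ): no match → kept, r columns NULL.
- l row (bin_id=10, tier=KW): no match → kept, r columns NULL.
- l row (bin_id=10, tier=KW): no match → kept, r columns NULL.
- l row (bin_id=2, tier=NU): no match → kept, r columns NULL.
- l row (bin_id=2, tier=KW): no match → kept, r columns NULL.
- l row (bin_id=1, tier=KW): matches 1 r row(s) → 1 output row(s).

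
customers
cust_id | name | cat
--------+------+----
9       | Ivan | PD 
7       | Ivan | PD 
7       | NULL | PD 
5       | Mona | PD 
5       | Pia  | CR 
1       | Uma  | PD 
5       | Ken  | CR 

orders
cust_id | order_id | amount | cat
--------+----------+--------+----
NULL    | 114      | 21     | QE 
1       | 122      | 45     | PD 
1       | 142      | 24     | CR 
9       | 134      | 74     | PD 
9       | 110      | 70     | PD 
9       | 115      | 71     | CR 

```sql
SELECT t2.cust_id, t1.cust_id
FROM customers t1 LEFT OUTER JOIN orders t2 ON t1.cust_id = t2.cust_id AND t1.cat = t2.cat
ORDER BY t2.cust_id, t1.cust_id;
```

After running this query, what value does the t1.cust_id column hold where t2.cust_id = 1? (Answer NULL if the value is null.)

1

LEFT JOIN keeps every row from `customers`; unmatched rows get NULL for `orders`'s columns.
Matching on t1.cust_id = t2.cust_id AND t1.cat = t2.cat. A NULL in a compared column never satisfies the condition.
- t1 (cust_id=9, cat=PD) pairs with 2 row(s) of t2.
- t1 (cust_id=7, cat=PD) has no partner → padded with NULL.
- t1 (cust_id=7, cat=PD) has no partner → padded with NULL.
- t1 (cust_id=5, cat=PD) has no partner → padded with NULL.
- t1 (cust_id=5, cat=CR) has no partner → padded with NULL.
- t1 (cust_id=1, cat=PD) pairs with 1 row(s) of t2.
- t1 (cust_id=5, cat=CR) has no partner → padded with NULL.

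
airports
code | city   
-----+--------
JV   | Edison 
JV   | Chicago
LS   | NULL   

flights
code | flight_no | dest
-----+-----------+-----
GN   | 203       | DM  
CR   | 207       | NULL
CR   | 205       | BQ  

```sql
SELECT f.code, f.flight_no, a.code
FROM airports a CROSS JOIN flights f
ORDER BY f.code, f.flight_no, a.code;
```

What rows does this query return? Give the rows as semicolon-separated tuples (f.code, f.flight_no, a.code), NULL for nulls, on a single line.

CROSS JOIN pairs every row of `airports` with every row of `flights`: 3 × 3 = 9 rows.

(CR, 205, JV); (CR, 205, JV); (CR, 205, LS); (CR, 207, JV); (CR, 207, JV); (CR, 207, LS); (GN, 203, JV); (GN, 203, JV); (GN, 203, LS)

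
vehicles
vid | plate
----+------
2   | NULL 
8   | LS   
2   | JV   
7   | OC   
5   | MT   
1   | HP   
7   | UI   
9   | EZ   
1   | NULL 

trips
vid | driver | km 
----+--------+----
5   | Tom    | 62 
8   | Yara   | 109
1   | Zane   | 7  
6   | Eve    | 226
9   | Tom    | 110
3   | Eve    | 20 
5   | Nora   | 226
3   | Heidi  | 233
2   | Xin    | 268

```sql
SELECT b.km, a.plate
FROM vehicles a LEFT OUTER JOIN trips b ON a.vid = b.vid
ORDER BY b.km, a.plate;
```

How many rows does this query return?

LEFT JOIN keeps every row from `vehicles`; unmatched rows get NULL for `trips`'s columns.
Matching on a.vid = b.vid.
- a row (vid=2): matches 1 b row(s) → 1 output row(s).
- a row (vid=8): matches 1 b row(s) → 1 output row(s).
- a row (vid=2): matches 1 b row(s) → 1 output row(s).
- a row (vid=7): no match → kept, b columns NULL.
- a row (vid=5): matches 2 b row(s) → 2 output row(s).
- a row (vid=1): matches 1 b row(s) → 1 output row(s).
- a row (vid=7): no match → kept, b columns NULL.
- a row (vid=9): matches 1 b row(s) → 1 output row(s).
- a row (vid=1): matches 1 b row(s) → 1 output row(s).
Total: 8 matched + 2 padded = 10 rows.

10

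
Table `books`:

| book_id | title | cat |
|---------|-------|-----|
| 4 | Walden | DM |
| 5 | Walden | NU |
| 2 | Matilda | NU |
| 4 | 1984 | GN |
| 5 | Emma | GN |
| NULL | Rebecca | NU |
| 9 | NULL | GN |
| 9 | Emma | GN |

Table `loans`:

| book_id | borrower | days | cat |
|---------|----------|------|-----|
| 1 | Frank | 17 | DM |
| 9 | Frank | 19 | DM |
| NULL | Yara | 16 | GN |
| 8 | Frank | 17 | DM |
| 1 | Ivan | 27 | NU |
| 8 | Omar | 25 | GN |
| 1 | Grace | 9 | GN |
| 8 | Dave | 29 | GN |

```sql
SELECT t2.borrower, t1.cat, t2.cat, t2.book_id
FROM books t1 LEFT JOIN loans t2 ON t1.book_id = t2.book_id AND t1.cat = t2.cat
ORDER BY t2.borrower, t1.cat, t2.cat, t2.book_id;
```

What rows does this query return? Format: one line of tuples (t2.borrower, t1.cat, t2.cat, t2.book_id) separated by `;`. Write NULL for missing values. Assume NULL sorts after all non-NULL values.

(NULL, DM, NULL, NULL); (NULL, GN, NULL, NULL); (NULL, GN, NULL, NULL); (NULL, GN, NULL, NULL); (NULL, GN, NULL, NULL); (NULL, NU, NULL, NULL); (NULL, NU, NULL, NULL); (NULL, NU, NULL, NULL)

LEFT JOIN keeps every row from `books`; unmatched rows get NULL for `loans`'s columns.
Matching on t1.book_id = t2.book_id AND t1.cat = t2.cat. A NULL in a compared column never satisfies the condition.
- t1 (book_id=4, cat=DM) has no partner → padded with NULL.
- t1 (book_id=5, cat=NU) has no partner → padded with NULL.
- t1 (book_id=2, cat=NU) has no partner → padded with NULL.
- t1 (book_id=4, cat=GN) has no partner → padded with NULL.
- t1 (book_id=5, cat=GN) has no partner → padded with NULL.
- t1 (book_id=NULL, cat=NU) has no partner → padded with NULL.
- t1 (book_id=9, cat=GN) has no partner → padded with NULL.
- t1 (book_id=9, cat=GN) has no partner → padded with NULL.
After projecting and ordering:
t2.borrower | t1.cat | t2.cat | t2.book_id
NULL | DM | NULL | NULL
NULL | GN | NULL | NULL
NULL | GN | NULL | NULL
NULL | GN | NULL | NULL
NULL | GN | NULL | NULL
NULL | NU | NULL | NULL
NULL | NU | NULL | NULL
NULL | NU | NULL | NULL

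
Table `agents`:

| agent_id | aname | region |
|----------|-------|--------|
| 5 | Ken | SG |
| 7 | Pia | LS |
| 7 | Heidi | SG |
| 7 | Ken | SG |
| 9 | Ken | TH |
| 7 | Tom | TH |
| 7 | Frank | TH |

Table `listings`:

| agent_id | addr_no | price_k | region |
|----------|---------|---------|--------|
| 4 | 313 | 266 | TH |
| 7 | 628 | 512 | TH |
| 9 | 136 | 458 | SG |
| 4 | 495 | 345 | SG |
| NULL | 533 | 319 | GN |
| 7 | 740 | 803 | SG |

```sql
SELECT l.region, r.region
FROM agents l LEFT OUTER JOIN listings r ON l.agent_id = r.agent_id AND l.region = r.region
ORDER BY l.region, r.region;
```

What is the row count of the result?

7

LEFT JOIN keeps every row from `agents`; unmatched rows get NULL for `listings`'s columns.
Matching on l.agent_id = r.agent_id AND l.region = r.region. A NULL in a compared column never satisfies the condition.
Matched pairs: 4; unmatched l rows kept: 3.
Total: 4 matched + 3 padded = 7 rows.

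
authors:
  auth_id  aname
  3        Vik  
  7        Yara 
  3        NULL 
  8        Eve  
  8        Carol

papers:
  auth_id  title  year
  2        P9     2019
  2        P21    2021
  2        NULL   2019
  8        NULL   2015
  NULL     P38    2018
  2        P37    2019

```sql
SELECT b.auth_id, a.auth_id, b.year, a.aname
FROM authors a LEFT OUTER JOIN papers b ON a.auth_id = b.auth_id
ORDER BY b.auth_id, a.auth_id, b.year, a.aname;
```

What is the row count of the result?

5

LEFT JOIN keeps every row from `authors`; unmatched rows get NULL for `papers`'s columns.
Matching on a.auth_id = b.auth_id. A NULL in a compared column never satisfies the condition.
- auth_id=3: no b row matches, row kept with b columns NULL.
- auth_id=7: no b row matches, row kept with b columns NULL.
- auth_id=3: no b row matches, row kept with b columns NULL.
- auth_id=8: 1 matching b row(s), so 1 row(s) emitted.
- auth_id=8: 1 matching b row(s), so 1 row(s) emitted.
Total: 2 matched + 3 padded = 5 rows.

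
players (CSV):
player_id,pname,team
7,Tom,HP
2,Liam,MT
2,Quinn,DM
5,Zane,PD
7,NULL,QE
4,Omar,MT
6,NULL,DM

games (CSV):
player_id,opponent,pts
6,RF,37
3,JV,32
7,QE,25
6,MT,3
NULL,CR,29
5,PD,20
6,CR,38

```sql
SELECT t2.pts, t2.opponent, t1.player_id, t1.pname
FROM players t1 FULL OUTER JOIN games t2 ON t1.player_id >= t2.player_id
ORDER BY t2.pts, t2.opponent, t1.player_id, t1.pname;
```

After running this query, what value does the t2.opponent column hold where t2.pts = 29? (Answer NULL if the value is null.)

CR

FULL OUTER JOIN keeps every row from both sides; unmatched rows get NULL for the other side's columns.
Matching on t1.player_id >= t2.player_id. A NULL in a compared column never satisfies the condition.
Matched pairs: 20; unmatched t1 rows kept: 2; unmatched t2 rows kept: 1.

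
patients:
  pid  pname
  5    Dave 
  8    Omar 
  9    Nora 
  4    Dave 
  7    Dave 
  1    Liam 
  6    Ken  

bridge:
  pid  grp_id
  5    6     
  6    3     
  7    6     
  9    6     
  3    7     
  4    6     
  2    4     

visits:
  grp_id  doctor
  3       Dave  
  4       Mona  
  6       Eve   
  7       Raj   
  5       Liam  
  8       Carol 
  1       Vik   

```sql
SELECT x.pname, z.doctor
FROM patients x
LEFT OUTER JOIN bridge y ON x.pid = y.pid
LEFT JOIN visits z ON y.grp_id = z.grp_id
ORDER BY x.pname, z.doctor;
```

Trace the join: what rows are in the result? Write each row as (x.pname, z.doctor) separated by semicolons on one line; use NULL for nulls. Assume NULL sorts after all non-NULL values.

(Dave, Eve); (Dave, Eve); (Dave, Eve); (Ken, Dave); (Liam, NULL); (Nora, Eve); (Omar, NULL)

Joins associate left-to-right: patients LEFT JOIN bridge on pid gives 7 intermediate row(s).
Then LEFT JOIN `visits z` on grp_id: each of those 7 rows is kept; rows whose y.grp_id has no match in z get NULL for z's columns.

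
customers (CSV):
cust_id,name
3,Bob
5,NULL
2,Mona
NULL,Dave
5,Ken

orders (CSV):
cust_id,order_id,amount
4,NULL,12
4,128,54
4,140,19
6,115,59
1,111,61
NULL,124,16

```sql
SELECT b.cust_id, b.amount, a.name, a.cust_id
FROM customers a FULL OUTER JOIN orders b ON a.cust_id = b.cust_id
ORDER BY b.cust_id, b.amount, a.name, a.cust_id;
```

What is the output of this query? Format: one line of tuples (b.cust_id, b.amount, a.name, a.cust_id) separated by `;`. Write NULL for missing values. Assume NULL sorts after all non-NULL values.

FULL OUTER JOIN keeps every row from both sides; unmatched rows get NULL for the other side's columns.
Matching on a.cust_id = b.cust_id. A NULL in a compared column never satisfies the condition.
- a (cust_id=3) has no partner → padded with NULL.
- a (cust_id=5) has no partner → padded with NULL.
- a (cust_id=2) has no partner → padded with NULL.
- a (cust_id=NULL) has no partner → padded with NULL.
- a (cust_id=5) has no partner → padded with NULL.
- 6 b row(s) had no a match → kept, a columns NULL.

(1, 61, NULL, NULL); (4, 12, NULL, NULL); (4, 19, NULL, NULL); (4, 54, NULL, NULL); (6, 59, NULL, NULL); (NULL, 16, NULL, NULL); (NULL, NULL, Bob, 3); (NULL, NULL, Dave, NULL); (NULL, NULL, Ken, 5); (NULL, NULL, Mona, 2); (NULL, NULL, NULL, 5)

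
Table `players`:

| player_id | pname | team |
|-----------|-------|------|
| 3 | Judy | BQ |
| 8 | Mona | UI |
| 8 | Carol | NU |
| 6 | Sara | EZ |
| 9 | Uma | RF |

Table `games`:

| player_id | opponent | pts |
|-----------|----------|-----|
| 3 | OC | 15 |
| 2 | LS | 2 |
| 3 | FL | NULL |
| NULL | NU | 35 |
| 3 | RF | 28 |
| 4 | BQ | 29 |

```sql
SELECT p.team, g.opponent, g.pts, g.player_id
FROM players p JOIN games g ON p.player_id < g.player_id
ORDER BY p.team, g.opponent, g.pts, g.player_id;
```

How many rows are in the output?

1

INNER JOIN keeps only pairs where the ON condition holds.
Matching on p.player_id < g.player_id. A NULL in a compared column never satisfies the condition.
Matched pairs: 1.
Total: 1 rows.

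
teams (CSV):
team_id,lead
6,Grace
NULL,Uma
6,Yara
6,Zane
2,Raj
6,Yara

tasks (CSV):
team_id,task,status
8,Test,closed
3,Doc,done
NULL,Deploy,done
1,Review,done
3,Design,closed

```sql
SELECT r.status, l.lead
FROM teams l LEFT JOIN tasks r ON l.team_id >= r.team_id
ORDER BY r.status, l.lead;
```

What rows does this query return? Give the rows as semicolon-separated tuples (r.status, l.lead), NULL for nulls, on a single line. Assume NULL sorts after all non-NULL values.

(closed, Grace); (closed, Yara); (closed, Yara); (closed, Zane); (done, Grace); (done, Grace); (done, Raj); (done, Yara); (done, Yara); (done, Yara); (done, Yara); (done, Zane); (done, Zane); (NULL, Uma)

LEFT JOIN keeps every row from `teams`; unmatched rows get NULL for `tasks`'s columns.
Matching on l.team_id >= r.team_id. A NULL in a compared column never satisfies the condition.
- l row (team_id=6): matches 3 r row(s) → 3 output row(s).
- l row (team_id=NULL): no match → kept, r columns NULL.
- l row (team_id=6): matches 3 r row(s) → 3 output row(s).
- l row (team_id=6): matches 3 r row(s) → 3 output row(s).
- l row (team_id=2): matches 1 r row(s) → 1 output row(s).
- l row (team_id=6): matches 3 r row(s) → 3 output row(s).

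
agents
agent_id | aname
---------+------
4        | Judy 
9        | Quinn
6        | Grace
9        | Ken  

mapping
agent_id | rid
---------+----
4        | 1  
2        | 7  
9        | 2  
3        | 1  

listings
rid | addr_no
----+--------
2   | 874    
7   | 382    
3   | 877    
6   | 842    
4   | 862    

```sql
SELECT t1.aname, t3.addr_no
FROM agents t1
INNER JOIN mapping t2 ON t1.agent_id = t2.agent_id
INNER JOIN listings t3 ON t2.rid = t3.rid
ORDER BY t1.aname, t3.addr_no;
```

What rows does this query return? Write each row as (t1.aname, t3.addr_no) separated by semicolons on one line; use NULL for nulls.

(Ken, 874); (Quinn, 874)

Joins associate left-to-right: agents INNER JOIN mapping on agent_id gives 3 intermediate row(s).
Then INNER JOIN `listings t3` on rid: keep only rows whose t2.rid appears in t3.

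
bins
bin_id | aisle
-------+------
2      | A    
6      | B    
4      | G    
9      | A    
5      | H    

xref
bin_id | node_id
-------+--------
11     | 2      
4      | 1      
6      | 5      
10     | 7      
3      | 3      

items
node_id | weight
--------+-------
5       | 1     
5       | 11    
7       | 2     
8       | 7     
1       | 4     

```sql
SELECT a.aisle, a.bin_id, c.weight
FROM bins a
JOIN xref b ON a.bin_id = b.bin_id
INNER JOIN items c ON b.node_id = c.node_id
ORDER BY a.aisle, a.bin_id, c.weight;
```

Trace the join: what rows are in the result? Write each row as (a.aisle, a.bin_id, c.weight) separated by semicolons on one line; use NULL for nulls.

(B, 6, 1); (B, 6, 11); (G, 4, 4)

Evaluate left to right. First `bins a INNER JOIN xref b` on bin_id: 2 row(s).
Then INNER JOIN `items c` on node_id: keep only rows whose b.node_id appears in c.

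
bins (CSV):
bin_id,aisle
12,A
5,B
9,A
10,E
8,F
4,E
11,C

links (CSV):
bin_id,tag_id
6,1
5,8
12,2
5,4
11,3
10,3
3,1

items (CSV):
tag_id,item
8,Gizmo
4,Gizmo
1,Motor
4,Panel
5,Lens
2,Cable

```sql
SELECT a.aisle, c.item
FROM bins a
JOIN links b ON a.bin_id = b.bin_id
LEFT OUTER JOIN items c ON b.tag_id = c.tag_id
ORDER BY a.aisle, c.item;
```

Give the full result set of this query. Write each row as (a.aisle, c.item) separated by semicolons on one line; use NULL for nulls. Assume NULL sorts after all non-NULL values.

(A, Cable); (B, Gizmo); (B, Gizmo); (B, Panel); (C, NULL); (E, NULL)

Evaluate left to right. First `bins a INNER JOIN links b` on bin_id: 5 row(s).
Then LEFT JOIN `items c` on tag_id: each of those 5 rows is kept; rows whose b.tag_id has no match in c get NULL for c's columns.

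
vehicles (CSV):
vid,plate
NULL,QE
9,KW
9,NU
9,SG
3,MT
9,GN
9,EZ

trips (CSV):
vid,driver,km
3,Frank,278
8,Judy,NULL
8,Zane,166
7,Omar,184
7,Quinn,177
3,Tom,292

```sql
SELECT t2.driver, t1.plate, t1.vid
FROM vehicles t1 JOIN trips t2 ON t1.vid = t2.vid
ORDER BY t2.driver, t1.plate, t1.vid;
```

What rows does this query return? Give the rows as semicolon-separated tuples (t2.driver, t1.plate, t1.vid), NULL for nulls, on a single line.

INNER JOIN keeps only pairs where the ON condition holds.
Matching on t1.vid = t2.vid. A NULL in a compared column never satisfies the condition.
- t1 (vid=NULL) has no partner → excluded.
- t1 (vid=9) has no partner → excluded.
- t1 (vid=9) has no partner → excluded.
- t1 (vid=9) has no partner → excluded.
- t1 (vid=3) pairs with 2 row(s) of t2.
- t1 (vid=9) has no partner → excluded.
- t1 (vid=9) has no partner → excluded.
After projecting and ordering:
t2.driver | t1.plate | t1.vid
Frank | MT | 3
Tom | MT | 3

(Frank, MT, 3); (Tom, MT, 3)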